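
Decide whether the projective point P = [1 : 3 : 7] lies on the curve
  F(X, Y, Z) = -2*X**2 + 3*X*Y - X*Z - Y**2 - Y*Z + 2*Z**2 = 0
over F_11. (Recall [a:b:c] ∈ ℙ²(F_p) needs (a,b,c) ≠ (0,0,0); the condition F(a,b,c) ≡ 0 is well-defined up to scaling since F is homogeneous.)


F(1,3,7) ≡ 2 (mod 11); P is NOT on the curve.

Evaluate F(1, 3, 7) term-by-term (mod 11).
  -2*X**2 ↦ -2·1·1·1 = -2
  3*X*Y ↦ 3·1·3·1 = 9
  -X*Z ↦ -1·1·1·7 = -7
  -Y**2 ↦ -1·1·9·1 = -9
  -Y*Z ↦ -1·1·3·7 = -21
  2*Z**2 ↦ 2·1·1·49 = 98
Sum: F(1, 3, 7) = (-2) + (9) + (-7) + (-9) + (-21) + (98) = 68.
Reducing mod 11: 68 ≡ 2 (mod 11).
Since F(a, b, c) ≡ 2 ≠ 0 (mod 11), P does NOT lie on the curve.


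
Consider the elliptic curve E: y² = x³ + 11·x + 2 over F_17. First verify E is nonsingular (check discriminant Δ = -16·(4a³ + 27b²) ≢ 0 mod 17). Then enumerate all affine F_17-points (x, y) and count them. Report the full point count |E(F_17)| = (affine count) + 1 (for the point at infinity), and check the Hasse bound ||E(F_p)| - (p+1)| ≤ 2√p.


Affine points = {(0, 6), (0, 11), (2, 7), (2, 10), (4, 5), (4, 12), (11, 3), (11, 14), (12, 3), (12, 14), (13, 8), (13, 9)}; affine count = 12; |E(F_17)| = 13.

Discriminant check: Δ ∝ 4a³ + 27b² = 4·11³ + 27·2² = 4·1331 + 27·4 ≡ 9 (mod 17). Nonzero ⇒ E is nonsingular.
For each x ∈ F_17, compute rhs = x³ + 11·x + 2 mod 17, then count y ∈ F_17 with y² ≡ rhs.
  x = 0: rhs = 2, matching y values: 6, 11 (2 points).
  x = 1: rhs = 14, matching y values: none (0 points).
  x = 2: rhs = 15, matching y values: 7, 10 (2 points).
  x = 3: rhs = 11, matching y values: none (0 points).
  x = 4: rhs = 8, matching y values: 5, 12 (2 points).
  x = 5: rhs = 12, matching y values: none (0 points).
  x = 6: rhs = 12, matching y values: none (0 points).
  x = 7: rhs = 14, matching y values: none (0 points).
  x = 8: rhs = 7, matching y values: none (0 points).
  x = 9: rhs = 14, matching y values: none (0 points).
  x = 10: rhs = 7, matching y values: none (0 points).
  x = 11: rhs = 9, matching y values: 3, 14 (2 points).
  x = 12: rhs = 9, matching y values: 3, 14 (2 points).
  x = 13: rhs = 13, matching y values: 8, 9 (2 points).
  x = 14: rhs = 10, matching y values: none (0 points).
  x = 15: rhs = 6, matching y values: none (0 points).
  x = 16: rhs = 7, matching y values: none (0 points).
Total affine count: 12.
Full point count |E(F_17)| = 12 + 1 = 13.
Hasse bound: |13 − (17+1)| = |-5| = 5 ≤ 2√17 ≈ 8.2462 ✓.


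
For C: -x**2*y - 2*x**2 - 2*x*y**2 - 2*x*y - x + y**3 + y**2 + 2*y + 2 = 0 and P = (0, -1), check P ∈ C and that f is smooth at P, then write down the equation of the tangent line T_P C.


Tangent line at P: -x + 3*y + 3 = 0.

Step 1: f(0, -1) = 0, so P lies on C.
Step 2: partial derivatives
  f_x(x, y) = -2*x*y - 4*x - 2*y**2 - 2*y - 1, f_y(x, y) = -x**2 - 4*x*y - 2*x + 3*y**2 + 2*y + 2.
  f_x(P) = -1, f_y(P) = 3 (gradient nonzero, so P is smooth).
Step 3: tangent line at P: -1·(x − 0) + 3·(y − -1) = 0.
Expanding: -x + 3*y + 3 = 0.


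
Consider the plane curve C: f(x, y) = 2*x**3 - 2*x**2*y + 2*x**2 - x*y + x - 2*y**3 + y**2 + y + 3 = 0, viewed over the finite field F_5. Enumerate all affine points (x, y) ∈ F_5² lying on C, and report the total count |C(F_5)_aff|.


Affine F_5-points: {(0, 4), (1, 1), (4, 2), (4, 4)}; count = 4.

For each of the 25 pairs (x, y) ∈ F_5², evaluate f(x, y) mod 5. Record the zeros.
  x = 0: [0↦3, 1↦3, 2↦3, 3↦1, 4↦0]  zeros at y ∈ {4}
  x = 1: [0↦3, 1↦0, 2↦2, 3↦2, 4↦3]  zeros at y ∈ {1}
  x = 2: [0↦4, 1↦4, 2↦4, 3↦2, 4↦1]  zeros at y ∈ ∅
  x = 3: [0↦3, 1↦2, 2↦1, 3↦3, 4↦1]  zeros at y ∈ ∅
  x = 4: [0↦2, 1↦1, 2↦0, 3↦2, 4↦0]  zeros at y ∈ {2, 4}
Collecting zeros: affine points = {(0, 4), (1, 1), (4, 2), (4, 4)}.
Total count |C(F_5)_aff| = 4.


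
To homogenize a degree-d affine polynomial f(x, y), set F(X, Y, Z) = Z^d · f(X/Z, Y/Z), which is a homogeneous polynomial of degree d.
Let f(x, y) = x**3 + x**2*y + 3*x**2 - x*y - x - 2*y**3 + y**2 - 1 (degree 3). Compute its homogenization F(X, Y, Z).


F(X, Y, Z) = X**3 + X**2*Y + 3*X**2*Z - X*Y*Z - X*Z**2 - 2*Y**3 + Y**2*Z - Z**3

deg(f) = 3.
Substitute x = X/Z, y = Y/Z into f, then multiply by Z^3.
  monomial 1·x^3·y^0 ↦ 1·X^3·Y^0·Z^0.
  monomial 1·x^2·y^1 ↦ 1·X^2·Y^1·Z^0.
  monomial 3·x^2·y^0 ↦ 3·X^2·Y^0·Z^1.
  monomial -1·x^1·y^1 ↦ -1·X^1·Y^1·Z^1.
  monomial -1·x^1·y^0 ↦ -1·X^1·Y^0·Z^2.
  monomial -2·x^0·y^3 ↦ -2·X^0·Y^3·Z^0.
  monomial 1·x^0·y^2 ↦ 1·X^0·Y^2·Z^1.
  monomial -1·x^0·y^0 ↦ -1·X^0·Y^0·Z^3.
Collecting: F(X, Y, Z) = X**3 + X**2*Y + 3*X**2*Z - X*Y*Z - X*Z**2 - 2*Y**3 + Y**2*Z - Z**3.


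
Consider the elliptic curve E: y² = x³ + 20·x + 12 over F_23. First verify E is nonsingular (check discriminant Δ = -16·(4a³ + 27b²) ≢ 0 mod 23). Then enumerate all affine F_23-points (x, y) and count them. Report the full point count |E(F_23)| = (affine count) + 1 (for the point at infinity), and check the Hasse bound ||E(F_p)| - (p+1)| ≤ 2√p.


Affine points = {(0, 9), (0, 14), (4, 8), (4, 15), (6, 7), (6, 16), (7, 9), (7, 14), (9, 1), (9, 22), (10, 4), (10, 19), (12, 5), (12, 18), (13, 10), (13, 13), (14, 0), (16, 9), (16, 14), (19, 11), (19, 12)}; affine count = 21; |E(F_23)| = 22.

Discriminant check: Δ ∝ 4a³ + 27b² = 4·20³ + 27·12² = 4·8000 + 27·144 ≡ 8 (mod 23). Nonzero ⇒ E is nonsingular.
For each x ∈ F_23, compute rhs = x³ + 20·x + 12 mod 23, then count y ∈ F_23 with y² ≡ rhs.
  x = 0: rhs = 12, matching y values: 9, 14 (2 points).
  x = 1: rhs = 10, matching y values: none (0 points).
  x = 2: rhs = 14, matching y values: none (0 points).
  x = 3: rhs = 7, matching y values: none (0 points).
  x = 4: rhs = 18, matching y values: 8, 15 (2 points).
  x = 5: rhs = 7, matching y values: none (0 points).
  x = 6: rhs = 3, matching y values: 7, 16 (2 points).
  x = 7: rhs = 12, matching y values: 9, 14 (2 points).
  x = 8: rhs = 17, matching y values: none (0 points).
  x = 9: rhs = 1, matching y values: 1, 22 (2 points).
  x = 10: rhs = 16, matching y values: 4, 19 (2 points).
  x = 11: rhs = 22, matching y values: none (0 points).
  x = 12: rhs = 2, matching y values: 5, 18 (2 points).
  x = 13: rhs = 8, matching y values: 10, 13 (2 points).
  x = 14: rhs = 0, matching y values: 0 (1 points).
  x = 15: rhs = 7, matching y values: none (0 points).
  x = 16: rhs = 12, matching y values: 9, 14 (2 points).
  x = 17: rhs = 21, matching y values: none (0 points).
  x = 18: rhs = 17, matching y values: none (0 points).
  x = 19: rhs = 6, matching y values: 11, 12 (2 points).
  x = 20: rhs = 17, matching y values: none (0 points).
  x = 21: rhs = 10, matching y values: none (0 points).
  x = 22: rhs = 14, matching y values: none (0 points).
Total affine count: 21.
Full point count |E(F_23)| = 21 + 1 = 22.
Hasse bound: |22 − (23+1)| = |-2| = 2 ≤ 2√23 ≈ 9.5917 ✓.


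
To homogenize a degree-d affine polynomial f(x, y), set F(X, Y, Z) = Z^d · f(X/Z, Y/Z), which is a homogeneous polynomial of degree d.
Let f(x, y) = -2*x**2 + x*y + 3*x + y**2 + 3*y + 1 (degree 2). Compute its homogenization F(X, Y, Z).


F(X, Y, Z) = -2*X**2 + X*Y + 3*X*Z + Y**2 + 3*Y*Z + Z**2

deg(f) = 2.
Substitute x = X/Z, y = Y/Z into f, then multiply by Z^2.
  monomial -2·x^2·y^0 ↦ -2·X^2·Y^0·Z^0.
  monomial 1·x^1·y^1 ↦ 1·X^1·Y^1·Z^0.
  monomial 3·x^1·y^0 ↦ 3·X^1·Y^0·Z^1.
  monomial 1·x^0·y^2 ↦ 1·X^0·Y^2·Z^0.
  monomial 3·x^0·y^1 ↦ 3·X^0·Y^1·Z^1.
  monomial 1·x^0·y^0 ↦ 1·X^0·Y^0·Z^2.
Collecting: F(X, Y, Z) = -2*X**2 + X*Y + 3*X*Z + Y**2 + 3*Y*Z + Z**2.


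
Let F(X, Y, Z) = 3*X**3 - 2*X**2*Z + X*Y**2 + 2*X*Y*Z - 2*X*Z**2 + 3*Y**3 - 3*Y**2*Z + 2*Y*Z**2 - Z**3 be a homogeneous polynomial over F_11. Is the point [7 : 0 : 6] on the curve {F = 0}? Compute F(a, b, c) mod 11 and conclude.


F(7,0,6) ≡ 7 (mod 11); P is NOT on the curve.

Evaluate F(7, 0, 6) term-by-term (mod 11).
  3*X**3 ↦ 3·343·1·1 = 1029
  -2*X**2*Z ↦ -2·49·1·6 = -588
  X*Y**2 ↦ 1·7·0·1 = 0
  2*X*Y*Z ↦ 2·7·0·6 = 0
  -2*X*Z**2 ↦ -2·7·1·36 = -504
  3*Y**3 ↦ 3·1·0·1 = 0
  -3*Y**2*Z ↦ -3·1·0·6 = 0
  2*Y*Z**2 ↦ 2·1·0·36 = 0
  -Z**3 ↦ -1·1·1·216 = -216
Sum: F(7, 0, 6) = (1029) + (-588) + (0) + (0) + (-504) + (0) + (0) + (0) + (-216) = -279.
Reducing mod 11: -279 ≡ 7 (mod 11).
Since F(a, b, c) ≡ 7 ≠ 0 (mod 11), P does NOT lie on the curve.


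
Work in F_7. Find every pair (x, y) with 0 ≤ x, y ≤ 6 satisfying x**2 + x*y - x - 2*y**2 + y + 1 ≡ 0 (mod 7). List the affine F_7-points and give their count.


Affine F_7-points: {(0, 1), (0, 3), (3, 0), (3, 2), (5, 0), (5, 3)}; count = 6.

For each of the 49 pairs (x, y) ∈ F_7², evaluate f(x, y) mod 7. Record the zeros.
  x = 0: [0↦1, 1↦0, 2↦2, 3↦0, 4↦1, 5↦5, 6↦5]  zeros at y ∈ {1, 3}
  x = 1: [0↦1, 1↦1, 2↦4, 3↦3, 4↦5, 5↦3, 6↦4]  zeros at y ∈ ∅
  x = 2: [0↦3, 1↦4, 2↦1, 3↦1, 4↦4, 5↦3, 6↦5]  zeros at y ∈ ∅
  x = 3: [0↦0, 1↦2, 2↦0, 3↦1, 4↦5, 5↦5, 6↦1]  zeros at y ∈ {0, 2}
  x = 4: [0↦6, 1↦2, 2↦1, 3↦3, 4↦1, 5↦2, 6↦6]  zeros at y ∈ ∅
  x = 5: [0↦0, 1↦4, 2↦4, 3↦0, 4↦6, 5↦1, 6↦6]  zeros at y ∈ {0, 3}
  x = 6: [0↦3, 1↦1, 2↦2, 3↦6, 4↦6, 5↦2, 6↦1]  zeros at y ∈ ∅
Collecting zeros: affine points = {(0, 1), (0, 3), (3, 0), (3, 2), (5, 0), (5, 3)}.
Total count |C(F_7)_aff| = 6.


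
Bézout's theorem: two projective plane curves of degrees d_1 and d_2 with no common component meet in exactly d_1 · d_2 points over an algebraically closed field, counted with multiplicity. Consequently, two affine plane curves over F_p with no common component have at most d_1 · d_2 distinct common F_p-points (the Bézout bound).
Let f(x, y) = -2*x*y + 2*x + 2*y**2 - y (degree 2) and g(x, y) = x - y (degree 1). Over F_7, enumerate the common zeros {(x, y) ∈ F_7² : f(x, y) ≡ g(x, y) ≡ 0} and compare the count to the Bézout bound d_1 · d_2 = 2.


Common zeros: {(0, 0)}; count = 1; Bézout bound = 2.

deg(f) = 2, deg(g) = 1, so Bézout bound = 2.
Scan x ∈ F_7. For each x, list the y ∈ F_7 with f(x, y) ≡ 0 and those with g(x, y) ≡ 0 (mod 7); the common zeros in that column are the intersection.
  x = 0: f ≡ 0 at y ∈ {0, 4}; g ≡ 0 at y ∈ {0}; common: {0}.
  x = 1: f ≡ 0 at y ∈ {6}; g ≡ 0 at y ∈ {1}; common: ∅.
  x = 2: f ≡ 0 at y ∈ {3}; g ≡ 0 at y ∈ {2}; common: ∅.
  x = 3: f ≡ 0 at y ∈ {2, 5}; g ≡ 0 at y ∈ {3}; common: ∅.
  x = 4: f ≡ 0 at y ∈ ∅; g ≡ 0 at y ∈ {4}; common: ∅.
  x = 5: f ≡ 0 at y ∈ ∅; g ≡ 0 at y ∈ {5}; common: ∅.
  x = 6: f ≡ 0 at y ∈ ∅; g ≡ 0 at y ∈ {6}; common: ∅.
Collecting: common zeros = {(0, 0)}, so the count is 1.
Comparison with the Bézout bound: 1 ≤ 2 = deg(f)·deg(g), as expected for curves with no common component (the affine F_7-count falls short of the bound because intersections may lie at infinity, over extension fields, or carry multiplicity).


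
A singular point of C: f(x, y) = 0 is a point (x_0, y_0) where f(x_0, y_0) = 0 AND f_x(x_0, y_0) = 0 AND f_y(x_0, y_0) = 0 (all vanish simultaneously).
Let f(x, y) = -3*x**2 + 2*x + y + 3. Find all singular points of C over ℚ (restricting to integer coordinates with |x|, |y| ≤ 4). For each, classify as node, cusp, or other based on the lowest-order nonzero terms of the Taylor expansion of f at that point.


No singular points in the scanned grid; C is smooth there.

Compute partial derivatives:
  f_x = 2 - 6*x.
  f_y = 1.
f_y = 1 is a nonzero constant, so f_y never vanishes: no point (x, y) can satisfy f = f_x = f_y = 0. In particular no (x, y) ∈ {−4, ..., 4}² is singular; the curve is smooth.


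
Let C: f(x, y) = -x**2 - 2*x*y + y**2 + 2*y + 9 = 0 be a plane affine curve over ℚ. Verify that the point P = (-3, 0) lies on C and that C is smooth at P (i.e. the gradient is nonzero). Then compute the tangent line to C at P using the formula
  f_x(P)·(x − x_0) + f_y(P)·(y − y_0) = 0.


Tangent line at P: 6*x + 8*y + 18 = 0.

Step 1: f(-3, 0) = 0, so P lies on C.
Step 2: partial derivatives
  f_x(x, y) = -2*x - 2*y, f_y(x, y) = -2*x + 2*y + 2.
  f_x(P) = 6, f_y(P) = 8 (gradient nonzero, so P is smooth).
Step 3: tangent line at P: 6·(x − -3) + 8·(y − 0) = 0.
Expanding: 6*x + 8*y + 18 = 0.


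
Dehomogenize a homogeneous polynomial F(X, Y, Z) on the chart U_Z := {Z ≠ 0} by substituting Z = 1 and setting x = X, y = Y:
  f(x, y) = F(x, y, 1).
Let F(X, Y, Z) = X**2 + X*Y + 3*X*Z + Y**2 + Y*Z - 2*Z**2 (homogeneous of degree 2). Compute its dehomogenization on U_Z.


f(x, y) = x**2 + x*y + 3*x + y**2 + y - 2

On U_Z we set Z = 1. Each monomial c·X^i·Y^j·Z^k in F becomes c·x^i·y^j·1^k = c·x^i·y^j.
Substituting Z = 1: F(X, Y, 1) = x**2 + x*y + 3*x + y**2 + y - 2.
Note: deg(f) ≤ deg(F) = 2; strict inequality happens when F is divisible by Z (lost terms).


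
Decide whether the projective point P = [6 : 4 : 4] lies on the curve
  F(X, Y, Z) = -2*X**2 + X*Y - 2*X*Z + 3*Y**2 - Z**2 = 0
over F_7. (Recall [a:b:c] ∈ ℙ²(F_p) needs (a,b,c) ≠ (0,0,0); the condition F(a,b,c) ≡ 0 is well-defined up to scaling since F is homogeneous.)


F(6,4,4) ≡ 6 (mod 7); P is NOT on the curve.

Evaluate F(6, 4, 4) term-by-term (mod 7).
  -2*X**2 ↦ -2·36·1·1 = -72
  X*Y ↦ 1·6·4·1 = 24
  -2*X*Z ↦ -2·6·1·4 = -48
  3*Y**2 ↦ 3·1·16·1 = 48
  -Z**2 ↦ -1·1·1·16 = -16
Sum: F(6, 4, 4) = (-72) + (24) + (-48) + (48) + (-16) = -64.
Reducing mod 7: -64 ≡ 6 (mod 7).
Since F(a, b, c) ≡ 6 ≠ 0 (mod 7), P does NOT lie on the curve.


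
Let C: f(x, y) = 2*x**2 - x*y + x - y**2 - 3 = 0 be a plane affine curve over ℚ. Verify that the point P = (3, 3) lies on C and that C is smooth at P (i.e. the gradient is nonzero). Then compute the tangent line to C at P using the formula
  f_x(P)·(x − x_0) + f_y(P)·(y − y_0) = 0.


Tangent line at P: 10*x - 9*y - 3 = 0.

Step 1: f(3, 3) = 0, so P lies on C.
Step 2: partial derivatives
  f_x(x, y) = 4*x - y + 1, f_y(x, y) = -x - 2*y.
  f_x(P) = 10, f_y(P) = -9 (gradient nonzero, so P is smooth).
Step 3: tangent line at P: 10·(x − 3) + -9·(y − 3) = 0.
Expanding: 10*x - 9*y - 3 = 0.


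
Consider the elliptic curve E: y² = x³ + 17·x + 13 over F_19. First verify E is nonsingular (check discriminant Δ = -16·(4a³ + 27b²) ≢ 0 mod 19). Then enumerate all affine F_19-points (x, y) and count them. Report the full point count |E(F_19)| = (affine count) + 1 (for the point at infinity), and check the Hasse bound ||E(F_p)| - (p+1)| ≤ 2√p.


Affine points = {(2, 6), (2, 13), (7, 0), (10, 9), (10, 10), (11, 7), (11, 12), (12, 8), (12, 11), (16, 7), (16, 12), (17, 3), (17, 16)}; affine count = 13; |E(F_19)| = 14.

Discriminant check: Δ ∝ 4a³ + 27b² = 4·17³ + 27·13² = 4·4913 + 27·169 ≡ 9 (mod 19). Nonzero ⇒ E is nonsingular.
For each x ∈ F_19, compute rhs = x³ + 17·x + 13 mod 19, then count y ∈ F_19 with y² ≡ rhs.
  x = 0: rhs = 13, matching y values: none (0 points).
  x = 1: rhs = 12, matching y values: none (0 points).
  x = 2: rhs = 17, matching y values: 6, 13 (2 points).
  x = 3: rhs = 15, matching y values: none (0 points).
  x = 4: rhs = 12, matching y values: none (0 points).
  x = 5: rhs = 14, matching y values: none (0 points).
  x = 6: rhs = 8, matching y values: none (0 points).
  x = 7: rhs = 0, matching y values: 0 (1 points).
  x = 8: rhs = 15, matching y values: none (0 points).
  x = 9: rhs = 2, matching y values: none (0 points).
  x = 10: rhs = 5, matching y values: 9, 10 (2 points).
  x = 11: rhs = 11, matching y values: 7, 12 (2 points).
  x = 12: rhs = 7, matching y values: 8, 11 (2 points).
  x = 13: rhs = 18, matching y values: none (0 points).
  x = 14: rhs = 12, matching y values: none (0 points).
  x = 15: rhs = 14, matching y values: none (0 points).
  x = 16: rhs = 11, matching y values: 7, 12 (2 points).
  x = 17: rhs = 9, matching y values: 3, 16 (2 points).
  x = 18: rhs = 14, matching y values: none (0 points).
Total affine count: 13.
Full point count |E(F_19)| = 13 + 1 = 14.
Hasse bound: |14 − (19+1)| = |-6| = 6 ≤ 2√19 ≈ 8.7178 ✓.


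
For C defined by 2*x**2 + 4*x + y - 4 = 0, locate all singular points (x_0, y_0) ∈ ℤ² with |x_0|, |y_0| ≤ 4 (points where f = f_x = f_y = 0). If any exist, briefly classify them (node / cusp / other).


No singular points in the scanned grid; C is smooth there.

Compute partial derivatives:
  f_x = 4*x + 4.
  f_y = 1.
f_y = 1 is a nonzero constant, so f_y never vanishes: no point (x, y) can satisfy f = f_x = f_y = 0. In particular no (x, y) ∈ {−4, ..., 4}² is singular; the curve is smooth.


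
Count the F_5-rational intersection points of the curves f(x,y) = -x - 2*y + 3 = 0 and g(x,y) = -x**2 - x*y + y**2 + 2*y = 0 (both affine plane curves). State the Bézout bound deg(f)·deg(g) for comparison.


Common zeros: {(2, 3)}; count = 1; Bézout bound = 2.

deg(f) = 1, deg(g) = 2, so Bézout bound = 2.
Scan x ∈ F_5. For each x, list the y ∈ F_5 with f(x, y) ≡ 0 and those with g(x, y) ≡ 0 (mod 5); the common zeros in that column are the intersection.
  x = 0: f ≡ 0 at y ∈ {4}; g ≡ 0 at y ∈ {0, 3}; common: ∅.
  x = 1: f ≡ 0 at y ∈ {1}; g ≡ 0 at y ∈ {2}; common: ∅.
  x = 2: f ≡ 0 at y ∈ {3}; g ≡ 0 at y ∈ {2, 3}; common: {3}.
  x = 3: f ≡ 0 at y ∈ {0}; g ≡ 0 at y ∈ ∅; common: ∅.
  x = 4: f ≡ 0 at y ∈ {2}; g ≡ 0 at y ∈ ∅; common: ∅.
Collecting: common zeros = {(2, 3)}, so the count is 1.
Comparison with the Bézout bound: 1 ≤ 2 = deg(f)·deg(g), as expected for curves with no common component (the affine F_5-count falls short of the bound because intersections may lie at infinity, over extension fields, or carry multiplicity).


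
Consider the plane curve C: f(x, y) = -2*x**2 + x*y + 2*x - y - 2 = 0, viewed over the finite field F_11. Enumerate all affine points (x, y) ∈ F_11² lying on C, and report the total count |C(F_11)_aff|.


Affine F_11-points: {(0, 9), (2, 6), (3, 7), (4, 5), (5, 5), (6, 8), (7, 7), (8, 10), (9, 10), (10, 8)}; count = 10.

For each of the 121 pairs (x, y) ∈ F_11², evaluate f(x, y) mod 11. Record the zeros.
  x = 0: [0↦9, 1↦8, 2↦7, 3↦6, 4↦5, 5↦4, 6↦3, 7↦2, 8↦1, 9↦0, 10↦10]  zeros at y ∈ {9}
  x = 1: [0↦9, 1↦9, 2↦9, 3↦9, 4↦9, 5↦9, 6↦9, 7↦9, 8↦9, 9↦9, 10↦9]  zeros at y ∈ ∅
  x = 2: [0↦5, 1↦6, 2↦7, 3↦8, 4↦9, 5↦10, 6↦0, 7↦1, 8↦2, 9↦3, 10↦4]  zeros at y ∈ {6}
  x = 3: [0↦8, 1↦10, 2↦1, 3↦3, 4↦5, 5↦7, 6↦9, 7↦0, 8↦2, 9↦4, 10↦6]  zeros at y ∈ {7}
  x = 4: [0↦7, 1↦10, 2↦2, 3↦5, 4↦8, 5↦0, 6↦3, 7↦6, 8↦9, 9↦1, 10↦4]  zeros at y ∈ {5}
  x = 5: [0↦2, 1↦6, 2↦10, 3↦3, 4↦7, 5↦0, 6↦4, 7↦8, 8↦1, 9↦5, 10↦9]  zeros at y ∈ {5}
  x = 6: [0↦4, 1↦9, 2↦3, 3↦8, 4↦2, 5↦7, 6↦1, 7↦6, 8↦0, 9↦5, 10↦10]  zeros at y ∈ {8}
  x = 7: [0↦2, 1↦8, 2↦3, 3↦9, 4↦4, 5↦10, 6↦5, 7↦0, 8↦6, 9↦1, 10↦7]  zeros at y ∈ {7}
  x = 8: [0↦7, 1↦3, 2↦10, 3↦6, 4↦2, 5↦9, 6↦5, 7↦1, 8↦8, 9↦4, 10↦0]  zeros at y ∈ {10}
  x = 9: [0↦8, 1↦5, 2↦2, 3↦10, 4↦7, 5↦4, 6↦1, 7↦9, 8↦6, 9↦3, 10↦0]  zeros at y ∈ {10}
  x = 10: [0↦5, 1↦3, 2↦1, 3↦10, 4↦8, 5↦6, 6↦4, 7↦2, 8↦0, 9↦9, 10↦7]  zeros at y ∈ {8}
Collecting zeros: affine points = {(0, 9), (2, 6), (3, 7), (4, 5), (5, 5), (6, 8), (7, 7), (8, 10), (9, 10), (10, 8)}.
Total count |C(F_11)_aff| = 10.


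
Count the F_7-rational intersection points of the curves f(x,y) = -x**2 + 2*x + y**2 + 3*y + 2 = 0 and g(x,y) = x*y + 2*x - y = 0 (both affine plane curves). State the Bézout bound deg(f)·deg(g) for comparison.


Common zeros: ∅; count = 0; Bézout bound = 4.

deg(f) = 2, deg(g) = 2, so Bézout bound = 4.
Scan x ∈ F_7. For each x, list the y ∈ F_7 with f(x, y) ≡ 0 and those with g(x, y) ≡ 0 (mod 7); the common zeros in that column are the intersection.
  x = 0: f ≡ 0 at y ∈ {5, 6}; g ≡ 0 at y ∈ {0}; common: ∅.
  x = 1: f ≡ 0 at y ∈ {1, 3}; g ≡ 0 at y ∈ ∅; common: ∅.
  x = 2: f ≡ 0 at y ∈ {5, 6}; g ≡ 0 at y ∈ {3}; common: ∅.
  x = 3: f ≡ 0 at y ∈ ∅; g ≡ 0 at y ∈ {4}; common: ∅.
  x = 4: f ≡ 0 at y ∈ ∅; g ≡ 0 at y ∈ {2}; common: ∅.
  x = 5: f ≡ 0 at y ∈ ∅; g ≡ 0 at y ∈ {1}; common: ∅.
  x = 6: f ≡ 0 at y ∈ ∅; g ≡ 0 at y ∈ {6}; common: ∅.
Collecting: common zeros = ∅, so the count is 0.
Comparison with the Bézout bound: 0 ≤ 4 = deg(f)·deg(g), as expected for curves with no common component (the affine F_7-count falls short of the bound because intersections may lie at infinity, over extension fields, or carry multiplicity).


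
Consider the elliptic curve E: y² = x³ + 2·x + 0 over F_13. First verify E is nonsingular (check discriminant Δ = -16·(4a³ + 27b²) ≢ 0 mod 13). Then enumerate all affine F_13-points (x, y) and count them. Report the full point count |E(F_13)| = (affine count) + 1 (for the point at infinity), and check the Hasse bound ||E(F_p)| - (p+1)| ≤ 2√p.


Affine points = {(0, 0), (1, 4), (1, 9), (2, 5), (2, 8), (11, 1), (11, 12), (12, 6), (12, 7)}; affine count = 9; |E(F_13)| = 10.

Discriminant check: Δ ∝ 4a³ + 27b² = 4·2³ + 27·0² = 4·8 + 27·0 ≡ 6 (mod 13). Nonzero ⇒ E is nonsingular.
For each x ∈ F_13, compute rhs = x³ + 2·x + 0 mod 13, then count y ∈ F_13 with y² ≡ rhs.
  x = 0: rhs = 0, matching y values: 0 (1 points).
  x = 1: rhs = 3, matching y values: 4, 9 (2 points).
  x = 2: rhs = 12, matching y values: 5, 8 (2 points).
  x = 3: rhs = 7, matching y values: none (0 points).
  x = 4: rhs = 7, matching y values: none (0 points).
  x = 5: rhs = 5, matching y values: none (0 points).
  x = 6: rhs = 7, matching y values: none (0 points).
  x = 7: rhs = 6, matching y values: none (0 points).
  x = 8: rhs = 8, matching y values: none (0 points).
  x = 9: rhs = 6, matching y values: none (0 points).
  x = 10: rhs = 6, matching y values: none (0 points).
  x = 11: rhs = 1, matching y values: 1, 12 (2 points).
  x = 12: rhs = 10, matching y values: 6, 7 (2 points).
Total affine count: 9.
Full point count |E(F_13)| = 9 + 1 = 10.
Hasse bound: |10 − (13+1)| = |-4| = 4 ≤ 2√13 ≈ 7.2111 ✓.


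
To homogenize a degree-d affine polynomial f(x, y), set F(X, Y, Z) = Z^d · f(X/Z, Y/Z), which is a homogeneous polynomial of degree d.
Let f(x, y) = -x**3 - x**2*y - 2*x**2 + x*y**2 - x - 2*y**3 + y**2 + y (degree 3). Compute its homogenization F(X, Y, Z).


F(X, Y, Z) = -X**3 - X**2*Y - 2*X**2*Z + X*Y**2 - X*Z**2 - 2*Y**3 + Y**2*Z + Y*Z**2

deg(f) = 3.
Substitute x = X/Z, y = Y/Z into f, then multiply by Z^3.
  monomial -1·x^3·y^0 ↦ -1·X^3·Y^0·Z^0.
  monomial -1·x^2·y^1 ↦ -1·X^2·Y^1·Z^0.
  monomial -2·x^2·y^0 ↦ -2·X^2·Y^0·Z^1.
  monomial 1·x^1·y^2 ↦ 1·X^1·Y^2·Z^0.
  monomial -1·x^1·y^0 ↦ -1·X^1·Y^0·Z^2.
  monomial -2·x^0·y^3 ↦ -2·X^0·Y^3·Z^0.
  monomial 1·x^0·y^2 ↦ 1·X^0·Y^2·Z^1.
  monomial 1·x^0·y^1 ↦ 1·X^0·Y^1·Z^2.
Collecting: F(X, Y, Z) = -X**3 - X**2*Y - 2*X**2*Z + X*Y**2 - X*Z**2 - 2*Y**3 + Y**2*Z + Y*Z**2.


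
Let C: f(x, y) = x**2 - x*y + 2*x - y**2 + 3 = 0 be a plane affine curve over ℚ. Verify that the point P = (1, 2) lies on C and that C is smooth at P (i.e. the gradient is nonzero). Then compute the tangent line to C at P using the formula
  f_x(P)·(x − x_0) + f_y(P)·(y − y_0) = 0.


Tangent line at P: 2*x - 5*y + 8 = 0.

Step 1: f(1, 2) = 0, so P lies on C.
Step 2: partial derivatives
  f_x(x, y) = 2*x - y + 2, f_y(x, y) = -x - 2*y.
  f_x(P) = 2, f_y(P) = -5 (gradient nonzero, so P is smooth).
Step 3: tangent line at P: 2·(x − 1) + -5·(y − 2) = 0.
Expanding: 2*x - 5*y + 8 = 0.


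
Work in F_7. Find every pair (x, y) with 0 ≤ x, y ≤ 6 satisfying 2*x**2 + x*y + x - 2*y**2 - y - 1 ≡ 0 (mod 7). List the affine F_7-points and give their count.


Affine F_7-points: {(0, 5), (1, 1), (1, 6), (4, 0), (4, 5), (5, 1), (6, 0), (6, 6)}; count = 8.

For each of the 49 pairs (x, y) ∈ F_7², evaluate f(x, y) mod 7. Record the zeros.
  x = 0: [0↦6, 1↦3, 2↦3, 3↦6, 4↦5, 5↦0, 6↦5]  zeros at y ∈ {5}
  x = 1: [0↦2, 1↦0, 2↦1, 3↦5, 4↦5, 5↦1, 6↦0]  zeros at y ∈ {1, 6}
  x = 2: [0↦2, 1↦1, 2↦3, 3↦1, 4↦2, 5↦6, 6↦6]  zeros at y ∈ ∅
  x = 3: [0↦6, 1↦6, 2↦2, 3↦1, 4↦3, 5↦1, 6↦2]  zeros at y ∈ ∅
  x = 4: [0↦0, 1↦1, 2↦5, 3↦5, 4↦1, 5↦0, 6↦2]  zeros at y ∈ {0, 5}
  x = 5: [0↦5, 1↦0, 2↦5, 3↦6, 4↦3, 5↦3, 6↦6]  zeros at y ∈ {1}
  x = 6: [0↦0, 1↦3, 2↦2, 3↦4, 4↦2, 5↦3, 6↦0]  zeros at y ∈ {0, 6}
Collecting zeros: affine points = {(0, 5), (1, 1), (1, 6), (4, 0), (4, 5), (5, 1), (6, 0), (6, 6)}.
Total count |C(F_7)_aff| = 8.


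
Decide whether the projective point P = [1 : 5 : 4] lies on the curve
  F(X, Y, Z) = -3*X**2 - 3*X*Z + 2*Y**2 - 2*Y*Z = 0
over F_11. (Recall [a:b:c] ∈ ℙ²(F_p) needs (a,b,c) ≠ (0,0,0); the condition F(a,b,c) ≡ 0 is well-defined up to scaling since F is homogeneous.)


F(1,5,4) ≡ 6 (mod 11); P is NOT on the curve.

Evaluate F(1, 5, 4) term-by-term (mod 11).
  -3*X**2 ↦ -3·1·1·1 = -3
  -3*X*Z ↦ -3·1·1·4 = -12
  2*Y**2 ↦ 2·1·25·1 = 50
  -2*Y*Z ↦ -2·1·5·4 = -40
Sum: F(1, 5, 4) = (-3) + (-12) + (50) + (-40) = -5.
Reducing mod 11: -5 ≡ 6 (mod 11).
Since F(a, b, c) ≡ 6 ≠ 0 (mod 11), P does NOT lie on the curve.


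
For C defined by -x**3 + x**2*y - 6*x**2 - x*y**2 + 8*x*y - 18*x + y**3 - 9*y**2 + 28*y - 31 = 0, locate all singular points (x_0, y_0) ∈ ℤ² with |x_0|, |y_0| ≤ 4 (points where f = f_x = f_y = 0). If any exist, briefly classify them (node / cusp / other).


Singular points: {(-1, 3)}; classification: cusp.

Compute partial derivatives:
  f_x = -3*x**2 + 2*x*y - 12*x - y**2 + 8*y - 18.
  f_y = x**2 - 2*x*y + 8*x + 3*y**2 - 18*y + 28.
Scan x_0 ∈ {−4, ..., 4}. For each x_0, f_y(x_0, y) is a polynomial in y; find its integer roots y ∈ {−4, ..., 4}, then test f_x and f at those candidates.
  x = -4: f_y(-4, y) = 3*y**2 - 10*y + 12; no integer root y with |y| ≤ 4.
  x = -3: f_y(-3, y) = 3*y**2 - 12*y + 13; no integer root y with |y| ≤ 4.
  x = -2: f_y(-2, y) = 3*y**2 - 14*y + 16; vanishes at y ∈ {2}. (-2, 2): f_x = -2 ≠ 0.
  x = -1: f_y(-1, y) = 3*y**2 - 16*y + 21; vanishes at y ∈ {3}. (-1, 3): f_x = 0, f = 0 — SINGULAR.
  x = 0: f_y(0, y) = 3*y**2 - 18*y + 28; no integer root y with |y| ≤ 4.
  x = 1: f_y(1, y) = 3*y**2 - 20*y + 37; no integer root y with |y| ≤ 4.
  x = 2: f_y(2, y) = 3*y**2 - 22*y + 48; no integer root y with |y| ≤ 4.
  x = 3: f_y(3, y) = 3*y**2 - 24*y + 61; no integer root y with |y| ≤ 4.
  x = 4: f_y(4, y) = 3*y**2 - 26*y + 76; no integer root y with |y| ≤ 4.
Only singular point on the grid: (-1, 3).
Classify: substitute x = -1 + u, y = 3 + v and expand: f = -u**3 + u**2*v - u*v**2 + v**3 + v**2.
No constant or linear terms (consistent with a singular point). Quadratic part: v**2. Cubic part: -u**3 + u**2*v - u*v**2 + v**3.
The quadratic part v**2 is a perfect square, so there is a single (double) tangent line v = 0, i.e. y = 3. Restricting the cubic part to that line (v = 0) leaves -u**3 ≠ 0, so f is not divisible by v and the branch is v² ≈ u**3 to lowest order — this is a cusp.
Classification: cusp.


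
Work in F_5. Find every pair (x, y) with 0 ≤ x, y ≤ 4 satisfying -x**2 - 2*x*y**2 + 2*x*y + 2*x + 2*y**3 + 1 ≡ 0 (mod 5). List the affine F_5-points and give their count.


Affine F_5-points: {(0, 3), (3, 1), (4, 1), (4, 4)}; count = 4.

For each of the 25 pairs (x, y) ∈ F_5², evaluate f(x, y) mod 5. Record the zeros.
  x = 0: [0↦1, 1↦3, 2↦2, 3↦0, 4↦4]  zeros at y ∈ {3}
  x = 1: [0↦2, 1↦4, 2↦4, 3↦4, 4↦1]  zeros at y ∈ ∅
  x = 2: [0↦1, 1↦3, 2↦4, 3↦1, 4↦1]  zeros at y ∈ ∅
  x = 3: [0↦3, 1↦0, 2↦2, 3↦1, 4↦4]  zeros at y ∈ {1}
  x = 4: [0↦3, 1↦0, 2↦3, 3↦4, 4↦0]  zeros at y ∈ {1, 4}
Collecting zeros: affine points = {(0, 3), (3, 1), (4, 1), (4, 4)}.
Total count |C(F_5)_aff| = 4.


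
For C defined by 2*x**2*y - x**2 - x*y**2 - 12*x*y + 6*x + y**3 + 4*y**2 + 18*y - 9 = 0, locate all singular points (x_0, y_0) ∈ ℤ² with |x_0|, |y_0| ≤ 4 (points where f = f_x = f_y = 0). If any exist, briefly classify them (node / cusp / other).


Singular points: {(3, 0)}; classification: node.

Compute partial derivatives:
  f_x = 4*x*y - 2*x - y**2 - 12*y + 6.
  f_y = 2*x**2 - 2*x*y - 12*x + 3*y**2 + 8*y + 18.
Scan x_0 ∈ {−4, ..., 4}. For each x_0, f_y(x_0, y) is a polynomial in y; find its integer roots y ∈ {−4, ..., 4}, then test f_x and f at those candidates.
  x = -4: f_y(-4, y) = 3*y**2 + 16*y + 98; no integer root y with |y| ≤ 4.
  x = -3: f_y(-3, y) = 3*y**2 + 14*y + 72; no integer root y with |y| ≤ 4.
  x = -2: f_y(-2, y) = 3*y**2 + 12*y + 50; no integer root y with |y| ≤ 4.
  x = -1: f_y(-1, y) = 3*y**2 + 10*y + 32; no integer root y with |y| ≤ 4.
  x = 0: f_y(0, y) = 3*y**2 + 8*y + 18; no integer root y with |y| ≤ 4.
  x = 1: f_y(1, y) = 3*y**2 + 6*y + 8; no integer root y with |y| ≤ 4.
  x = 2: f_y(2, y) = 3*y**2 + 4*y + 2; no integer root y with |y| ≤ 4.
  x = 3: f_y(3, y) = 3*y**2 + 2*y; vanishes at y ∈ {0}. (3, 0): f_x = 0, f = 0 — SINGULAR.
  x = 4: f_y(4, y) = 3*y**2 + 2; no integer root y with |y| ≤ 4.
Only singular point on the grid: (3, 0).
Classify: substitute x = 3 + u, y = 0 + v and expand: f = 2*u**2*v - u**2 - u*v**2 + v**3 + v**2.
No constant or linear terms (consistent with a singular point). Quadratic part: -u**2 + v**2. Cubic part: 2*u**2*v - u*v**2 + v**3.
The quadratic part v**2 - u**2 = (v − u)(v + u) splits into two distinct linear factors, so there are two distinct tangent lines y − 0 = ±(x − 3) — this is a node (ordinary double point).
Classification: node.


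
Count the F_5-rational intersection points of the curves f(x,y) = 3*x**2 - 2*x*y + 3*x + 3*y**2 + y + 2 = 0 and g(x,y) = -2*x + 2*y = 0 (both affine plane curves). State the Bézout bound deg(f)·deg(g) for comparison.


Common zeros: {(1, 1), (3, 3)}; count = 2; Bézout bound = 2.

deg(f) = 2, deg(g) = 1, so Bézout bound = 2.
Scan x ∈ F_5. For each x, list the y ∈ F_5 with f(x, y) ≡ 0 and those with g(x, y) ≡ 0 (mod 5); the common zeros in that column are the intersection.
  x = 0: f ≡ 0 at y ∈ ∅; g ≡ 0 at y ∈ {0}; common: ∅.
  x = 1: f ≡ 0 at y ∈ {1}; g ≡ 0 at y ∈ {1}; common: {1}.
  x = 2: f ≡ 0 at y ∈ {0, 1}; g ≡ 0 at y ∈ {2}; common: ∅.
  x = 3: f ≡ 0 at y ∈ {2, 3}; g ≡ 0 at y ∈ {3}; common: {3}.
  x = 4: f ≡ 0 at y ∈ {2}; g ≡ 0 at y ∈ {4}; common: ∅.
Collecting: common zeros = {(1, 1), (3, 3)}, so the count is 2.
Comparison with the Bézout bound: 2 ≤ 2 = deg(f)·deg(g), as expected for curves with no common component (the bound is attained).


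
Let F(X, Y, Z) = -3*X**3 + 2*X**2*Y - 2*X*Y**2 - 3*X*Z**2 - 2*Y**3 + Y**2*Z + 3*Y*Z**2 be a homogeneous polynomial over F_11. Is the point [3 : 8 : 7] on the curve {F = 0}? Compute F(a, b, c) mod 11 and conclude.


F(3,8,7) ≡ 3 (mod 11); P is NOT on the curve.

Evaluate F(3, 8, 7) term-by-term (mod 11).
  -3*X**3 ↦ -3·27·1·1 = -81
  2*X**2*Y ↦ 2·9·8·1 = 144
  -2*X*Y**2 ↦ -2·3·64·1 = -384
  -3*X*Z**2 ↦ -3·3·1·49 = -441
  -2*Y**3 ↦ -2·1·512·1 = -1024
  Y**2*Z ↦ 1·1·64·7 = 448
  3*Y*Z**2 ↦ 3·1·8·49 = 1176
Sum: F(3, 8, 7) = (-81) + (144) + (-384) + (-441) + (-1024) + (448) + (1176) = -162.
Reducing mod 11: -162 ≡ 3 (mod 11).
Since F(a, b, c) ≡ 3 ≠ 0 (mod 11), P does NOT lie on the curve.


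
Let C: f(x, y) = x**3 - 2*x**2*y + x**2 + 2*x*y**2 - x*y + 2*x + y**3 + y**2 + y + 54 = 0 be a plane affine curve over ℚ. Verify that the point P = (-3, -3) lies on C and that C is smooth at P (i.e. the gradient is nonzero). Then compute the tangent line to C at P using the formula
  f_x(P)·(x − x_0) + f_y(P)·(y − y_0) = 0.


Tangent line at P: 8*x + 43*y + 153 = 0.

Step 1: f(-3, -3) = 0, so P lies on C.
Step 2: partial derivatives
  f_x(x, y) = 3*x**2 - 4*x*y + 2*x + 2*y**2 - y + 2, f_y(x, y) = -2*x**2 + 4*x*y - x + 3*y**2 + 2*y + 1.
  f_x(P) = 8, f_y(P) = 43 (gradient nonzero, so P is smooth).
Step 3: tangent line at P: 8·(x − -3) + 43·(y − -3) = 0.
Expanding: 8*x + 43*y + 153 = 0.


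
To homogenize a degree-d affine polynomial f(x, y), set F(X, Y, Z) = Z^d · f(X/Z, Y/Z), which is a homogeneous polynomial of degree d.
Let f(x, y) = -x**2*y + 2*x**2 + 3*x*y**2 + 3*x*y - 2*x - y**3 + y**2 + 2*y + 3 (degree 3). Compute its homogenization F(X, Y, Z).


F(X, Y, Z) = -X**2*Y + 2*X**2*Z + 3*X*Y**2 + 3*X*Y*Z - 2*X*Z**2 - Y**3 + Y**2*Z + 2*Y*Z**2 + 3*Z**3

deg(f) = 3.
Substitute x = X/Z, y = Y/Z into f, then multiply by Z^3.
  monomial -1·x^2·y^1 ↦ -1·X^2·Y^1·Z^0.
  monomial 2·x^2·y^0 ↦ 2·X^2·Y^0·Z^1.
  monomial 3·x^1·y^2 ↦ 3·X^1·Y^2·Z^0.
  monomial 3·x^1·y^1 ↦ 3·X^1·Y^1·Z^1.
  monomial -2·x^1·y^0 ↦ -2·X^1·Y^0·Z^2.
  monomial -1·x^0·y^3 ↦ -1·X^0·Y^3·Z^0.
  monomial 1·x^0·y^2 ↦ 1·X^0·Y^2·Z^1.
  monomial 2·x^0·y^1 ↦ 2·X^0·Y^1·Z^2.
  monomial 3·x^0·y^0 ↦ 3·X^0·Y^0·Z^3.
Collecting: F(X, Y, Z) = -X**2*Y + 2*X**2*Z + 3*X*Y**2 + 3*X*Y*Z - 2*X*Z**2 - Y**3 + Y**2*Z + 2*Y*Z**2 + 3*Z**3.


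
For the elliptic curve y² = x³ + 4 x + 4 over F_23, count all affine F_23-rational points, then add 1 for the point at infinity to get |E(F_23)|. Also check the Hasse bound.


Affine points = {(0, 2), (0, 21), (1, 3), (1, 20), (10, 3), (10, 20), (12, 3), (12, 20), (15, 9), (15, 14), (16, 1), (16, 22), (19, 4), (19, 19)}; affine count = 14; |E(F_23)| = 15.

Discriminant check: Δ ∝ 4a³ + 27b² = 4·4³ + 27·4² = 4·64 + 27·16 ≡ 21 (mod 23). Nonzero ⇒ E is nonsingular.
For each x ∈ F_23, compute rhs = x³ + 4·x + 4 mod 23, then count y ∈ F_23 with y² ≡ rhs.
  x = 0: rhs = 4, matching y values: 2, 21 (2 points).
  x = 1: rhs = 9, matching y values: 3, 20 (2 points).
  x = 2: rhs = 20, matching y values: none (0 points).
  x = 3: rhs = 20, matching y values: none (0 points).
  x = 4: rhs = 15, matching y values: none (0 points).
  x = 5: rhs = 11, matching y values: none (0 points).
  x = 6: rhs = 14, matching y values: none (0 points).
  x = 7: rhs = 7, matching y values: none (0 points).
  x = 8: rhs = 19, matching y values: none (0 points).
  x = 9: rhs = 10, matching y values: none (0 points).
  x = 10: rhs = 9, matching y values: 3, 20 (2 points).
  x = 11: rhs = 22, matching y values: none (0 points).
  x = 12: rhs = 9, matching y values: 3, 20 (2 points).
  x = 13: rhs = 22, matching y values: none (0 points).
  x = 14: rhs = 21, matching y values: none (0 points).
  x = 15: rhs = 12, matching y values: 9, 14 (2 points).
  x = 16: rhs = 1, matching y values: 1, 22 (2 points).
  x = 17: rhs = 17, matching y values: none (0 points).
  x = 18: rhs = 20, matching y values: none (0 points).
  x = 19: rhs = 16, matching y values: 4, 19 (2 points).
  x = 20: rhs = 11, matching y values: none (0 points).
  x = 21: rhs = 11, matching y values: none (0 points).
  x = 22: rhs = 22, matching y values: none (0 points).
Total affine count: 14.
Full point count |E(F_23)| = 14 + 1 = 15.
Hasse bound: |15 − (23+1)| = |-9| = 9 ≤ 2√23 ≈ 9.5917 ✓.


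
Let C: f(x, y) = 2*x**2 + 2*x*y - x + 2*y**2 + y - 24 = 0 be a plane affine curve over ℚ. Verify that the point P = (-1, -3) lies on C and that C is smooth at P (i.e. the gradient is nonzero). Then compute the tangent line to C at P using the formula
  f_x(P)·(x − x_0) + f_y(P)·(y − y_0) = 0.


Tangent line at P: -11*x - 13*y - 50 = 0.

Step 1: f(-1, -3) = 0, so P lies on C.
Step 2: partial derivatives
  f_x(x, y) = 4*x + 2*y - 1, f_y(x, y) = 2*x + 4*y + 1.
  f_x(P) = -11, f_y(P) = -13 (gradient nonzero, so P is smooth).
Step 3: tangent line at P: -11·(x − -1) + -13·(y − -3) = 0.
Expanding: -11*x - 13*y - 50 = 0.


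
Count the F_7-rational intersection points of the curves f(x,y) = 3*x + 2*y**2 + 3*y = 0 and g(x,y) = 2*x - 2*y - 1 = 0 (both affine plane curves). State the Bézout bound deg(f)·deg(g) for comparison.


Common zeros: ∅; count = 0; Bézout bound = 2.

deg(f) = 2, deg(g) = 1, so Bézout bound = 2.
Scan x ∈ F_7. For each x, list the y ∈ F_7 with f(x, y) ≡ 0 and those with g(x, y) ≡ 0 (mod 7); the common zeros in that column are the intersection.
  x = 0: f ≡ 0 at y ∈ {0, 2}; g ≡ 0 at y ∈ {3}; common: ∅.
  x = 1: f ≡ 0 at y ∈ ∅; g ≡ 0 at y ∈ {4}; common: ∅.
  x = 2: f ≡ 0 at y ∈ ∅; g ≡ 0 at y ∈ {5}; common: ∅.
  x = 3: f ≡ 0 at y ∈ {1}; g ≡ 0 at y ∈ {6}; common: ∅.
  x = 4: f ≡ 0 at y ∈ {4, 5}; g ≡ 0 at y ∈ {0}; common: ∅.
  x = 5: f ≡ 0 at y ∈ {3, 6}; g ≡ 0 at y ∈ {1}; common: ∅.
  x = 6: f ≡ 0 at y ∈ ∅; g ≡ 0 at y ∈ {2}; common: ∅.
Collecting: common zeros = ∅, so the count is 0.
Comparison with the Bézout bound: 0 ≤ 2 = deg(f)·deg(g), as expected for curves with no common component (the affine F_7-count falls short of the bound because intersections may lie at infinity, over extension fields, or carry multiplicity).


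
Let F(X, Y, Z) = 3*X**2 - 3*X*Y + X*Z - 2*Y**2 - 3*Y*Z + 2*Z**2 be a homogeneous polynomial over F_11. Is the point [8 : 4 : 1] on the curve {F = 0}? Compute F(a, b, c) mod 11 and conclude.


F(8,4,1) ≡ 7 (mod 11); P is NOT on the curve.

Evaluate F(8, 4, 1) term-by-term (mod 11).
  3*X**2 ↦ 3·64·1·1 = 192
  -3*X*Y ↦ -3·8·4·1 = -96
  X*Z ↦ 1·8·1·1 = 8
  -2*Y**2 ↦ -2·1·16·1 = -32
  -3*Y*Z ↦ -3·1·4·1 = -12
  2*Z**2 ↦ 2·1·1·1 = 2
Sum: F(8, 4, 1) = (192) + (-96) + (8) + (-32) + (-12) + (2) = 62.
Reducing mod 11: 62 ≡ 7 (mod 11).
Since F(a, b, c) ≡ 7 ≠ 0 (mod 11), P does NOT lie on the curve.


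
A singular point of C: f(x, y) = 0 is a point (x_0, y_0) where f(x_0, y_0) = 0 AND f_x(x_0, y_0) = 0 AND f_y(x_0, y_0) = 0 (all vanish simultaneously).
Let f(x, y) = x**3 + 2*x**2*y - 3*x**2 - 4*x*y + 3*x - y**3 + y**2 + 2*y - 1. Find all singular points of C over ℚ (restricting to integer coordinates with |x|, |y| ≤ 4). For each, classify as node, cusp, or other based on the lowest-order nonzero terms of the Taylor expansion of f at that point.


Singular points: {(1, 0)}; classification: cusp.

Compute partial derivatives:
  f_x = 3*x**2 + 4*x*y - 6*x - 4*y + 3.
  f_y = 2*x**2 - 4*x - 3*y**2 + 2*y + 2.
Scan x_0 ∈ {−4, ..., 4}. For each x_0, f_y(x_0, y) is a polynomial in y; find its integer roots y ∈ {−4, ..., 4}, then test f_x and f at those candidates.
  x = -4: f_y(-4, y) = -3*y**2 + 2*y + 50; no integer root y with |y| ≤ 4.
  x = -3: f_y(-3, y) = -3*y**2 + 2*y + 32; no integer root y with |y| ≤ 4.
  x = -2: f_y(-2, y) = -3*y**2 + 2*y + 18; no integer root y with |y| ≤ 4.
  x = -1: f_y(-1, y) = -3*y**2 + 2*y + 8; vanishes at y ∈ {2}. (-1, 2): f_x = -4 ≠ 0.
  x = 0: f_y(0, y) = -3*y**2 + 2*y + 2; no integer root y with |y| ≤ 4.
  x = 1: f_y(1, y) = -3*y**2 + 2*y; vanishes at y ∈ {0}. (1, 0): f_x = 0, f = 0 — SINGULAR.
  x = 2: f_y(2, y) = -3*y**2 + 2*y + 2; no integer root y with |y| ≤ 4.
  x = 3: f_y(3, y) = -3*y**2 + 2*y + 8; vanishes at y ∈ {2}. (3, 2): f_x = 28 ≠ 0.
  x = 4: f_y(4, y) = -3*y**2 + 2*y + 18; no integer root y with |y| ≤ 4.
Only singular point on the grid: (1, 0).
Classify: substitute x = 1 + u, y = 0 + v and expand: f = u**3 + 2*u**2*v - v**3 + v**2.
No constant or linear terms (consistent with a singular point). Quadratic part: v**2. Cubic part: u**3 + 2*u**2*v - v**3.
The quadratic part v**2 is a perfect square, so there is a single (double) tangent line v = 0, i.e. y = 0. Restricting the cubic part to that line (v = 0) leaves u**3 ≠ 0, so f is not divisible by v and the branch is v² ≈ -u**3 to lowest order — this is a cusp.
Classification: cusp.


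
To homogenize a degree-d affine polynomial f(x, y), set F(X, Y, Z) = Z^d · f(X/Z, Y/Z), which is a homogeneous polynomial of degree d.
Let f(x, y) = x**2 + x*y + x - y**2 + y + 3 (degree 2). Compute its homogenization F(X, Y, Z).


F(X, Y, Z) = X**2 + X*Y + X*Z - Y**2 + Y*Z + 3*Z**2

deg(f) = 2.
Substitute x = X/Z, y = Y/Z into f, then multiply by Z^2.
  monomial 1·x^2·y^0 ↦ 1·X^2·Y^0·Z^0.
  monomial 1·x^1·y^1 ↦ 1·X^1·Y^1·Z^0.
  monomial 1·x^1·y^0 ↦ 1·X^1·Y^0·Z^1.
  monomial -1·x^0·y^2 ↦ -1·X^0·Y^2·Z^0.
  monomial 1·x^0·y^1 ↦ 1·X^0·Y^1·Z^1.
  monomial 3·x^0·y^0 ↦ 3·X^0·Y^0·Z^2.
Collecting: F(X, Y, Z) = X**2 + X*Y + X*Z - Y**2 + Y*Z + 3*Z**2.
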